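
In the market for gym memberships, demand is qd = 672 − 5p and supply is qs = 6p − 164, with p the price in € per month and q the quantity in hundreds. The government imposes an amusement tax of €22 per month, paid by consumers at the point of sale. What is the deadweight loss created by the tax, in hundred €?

Before the tax: set 672 − 5p = 6p − 164 → p* = €76, q* = 292.
With the tax collected from consumers, demand (in seller-price terms) shifts: qd = 672 − 5(p + 22).
Solving gives q = 232 with consumers paying €88 and suppliers receiving €66 (the €22 wedge).
Quantity falls by |ΔQ| = |292 − 232| = 60.
DWL = ½ · t · |ΔQ| = ½ · 22 · 60 = €660.

Deadweight loss = €660 hundred.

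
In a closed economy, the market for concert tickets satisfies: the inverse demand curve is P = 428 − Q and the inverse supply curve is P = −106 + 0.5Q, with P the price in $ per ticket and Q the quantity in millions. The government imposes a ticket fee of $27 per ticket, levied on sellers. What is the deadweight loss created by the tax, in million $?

Inverting to Q(P) form: Qd = 428 − P; Qs = 2P + 212.
Before the tax: set 428 − P = 2P + 212 → P* = $72, Q* = 356.
With the tax collected from sellers, supply shifts: Qs = 2(P − 27) + 212.
Solving gives Q = 338 with consumers paying $90 and sellers receiving $63 (the $27 wedge).
Quantity falls by |ΔQ| = |356 − 338| = 18.
DWL = ½ · t · |ΔQ| = ½ · 27 · 18 = $243.

Deadweight loss = $243 million.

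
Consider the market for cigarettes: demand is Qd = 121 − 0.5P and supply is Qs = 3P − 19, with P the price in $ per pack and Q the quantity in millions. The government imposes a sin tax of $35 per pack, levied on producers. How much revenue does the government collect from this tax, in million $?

Tax revenue = $3010 million.

Without the tax, 121 − 0.5P = 3P − 19 gives 3.5P = 140, so P* = $40 and Q* = 101.
With the tax collected from producers, supply shifts: Qs = 3(P − 35) − 19.
Solving gives Q = 86 with consumers paying $70 and producers receiving $35 (the $35 wedge).
Revenue = t · Q = 35 · 86 = $3010.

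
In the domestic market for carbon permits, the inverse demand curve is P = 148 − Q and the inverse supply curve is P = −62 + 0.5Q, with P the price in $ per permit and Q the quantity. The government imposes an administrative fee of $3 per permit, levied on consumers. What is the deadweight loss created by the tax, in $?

Inverting to Q(P) form: Qd = 148 − P; Qs = 2P + 124.
Before the tax: set 148 − P = 2P + 124 → P* = $8, Q* = 140.
With the tax collected from consumers, demand (in seller-price terms) shifts: Qd = 148 − (P + 3).
Solving gives Q = 138 with consumers paying $10 and suppliers receiving $7 (the $3 wedge).
Quantity falls by |ΔQ| = |140 − 138| = 2.
DWL = ½ · t · |ΔQ| = ½ · 3 · 2 = $3.

Deadweight loss = $3.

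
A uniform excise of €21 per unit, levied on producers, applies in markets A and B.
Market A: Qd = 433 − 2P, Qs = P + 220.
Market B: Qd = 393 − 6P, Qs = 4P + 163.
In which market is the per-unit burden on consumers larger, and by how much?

Market B, by €1.4.

Market A: pre-tax P* = €71, Q* = 291; post-tax Q = 277; per-unit burden on consumers = €7.
Market B: pre-tax P* = €23, Q* = 255; post-tax Q = 204.6; per-unit burden on consumers = €8.4.
Difference: €7 vs €8.4 → market B is larger by €1.4.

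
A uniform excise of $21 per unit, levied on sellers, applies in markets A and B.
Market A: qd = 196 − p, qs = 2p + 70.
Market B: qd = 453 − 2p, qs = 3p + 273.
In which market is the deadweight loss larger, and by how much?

Market A: pre-tax p* = $42, q* = 154; post-tax q = 140; deadweight loss = $147.
Market B: pre-tax p* = $36, q* = 381; post-tax q = 355.8; deadweight loss = $264.6.
Difference: $147 vs $264.6 → market B is larger by $117.6.

Market B, by $117.6.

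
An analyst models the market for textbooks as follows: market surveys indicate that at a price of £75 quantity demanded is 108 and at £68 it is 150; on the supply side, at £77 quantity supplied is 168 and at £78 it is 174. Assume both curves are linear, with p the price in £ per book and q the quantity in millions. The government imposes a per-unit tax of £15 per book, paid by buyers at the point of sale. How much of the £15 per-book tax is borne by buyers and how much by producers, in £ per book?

Demand slope: (150 − 108)/(68 − 75) = -6, so qd = 558 − 6p.
Supply slope: (174 − 168)/(78 − 77) = 6, so qs = 6p − 294.
Before the tax: set 558 − 6p = 6p − 294 → p* = £71, q* = 132.
With the tax collected from buyers, demand (in seller-price terms) shifts: qd = 558 − 6(p + 15).
New equilibrium: buyers pay £78.5, producers receive £63.5, q = 87. (Wedge: pb − ps = 15.)
Burden on buyers: £7.5; on producers: £7.5. (They sum to £15.)
The less price-elastic side of the market bears the larger share of a per-unit tax.

Buyers bear £7.5 per book; producers bear £7.5 per book.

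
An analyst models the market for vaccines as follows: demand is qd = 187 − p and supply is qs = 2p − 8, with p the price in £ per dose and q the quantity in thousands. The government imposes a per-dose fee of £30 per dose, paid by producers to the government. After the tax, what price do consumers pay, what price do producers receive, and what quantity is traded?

Without the tax, 187 − p = 2p − 8 gives 3p = 195, so p* = £65 and q* = 122.
With the tax collected from producers, supply shifts: qs = 2(p − 30) − 8.
Solving gives q = 102 with consumers paying £85 and producers receiving £55 (the £30 wedge).
The less price-elastic side of the market bears the larger share of a per-unit tax.

Consumers pay £85; producers receive £55; quantity = 102.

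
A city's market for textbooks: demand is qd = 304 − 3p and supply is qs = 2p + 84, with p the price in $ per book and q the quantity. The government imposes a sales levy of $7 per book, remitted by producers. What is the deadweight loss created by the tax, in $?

Deadweight loss = $29.4.

Without the tax, 304 − 3p = 2p + 84 gives 5p = 220, so p* = $44 and q* = 172.
With the tax collected from producers, supply shifts: qs = 2(p − 7) + 84.
Solving gives q = 163.6 with buyers paying $46.8 and producers receiving $39.8 (the $7 wedge).
Quantity falls by |ΔQ| = |172 − 163.6| = 8.4.
DWL = ½ · t · |ΔQ| = ½ · 7 · 8.4 = $29.4.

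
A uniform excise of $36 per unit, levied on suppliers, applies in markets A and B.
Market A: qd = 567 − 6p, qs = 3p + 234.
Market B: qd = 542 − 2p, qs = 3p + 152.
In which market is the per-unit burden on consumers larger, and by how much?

Market B, by $9.6.

Market A: pre-tax p* = $37, q* = 345; post-tax q = 273; per-unit burden on consumers = $12.
Market B: pre-tax p* = $78, q* = 386; post-tax q = 342.8; per-unit burden on consumers = $21.6.
Difference: $12 vs $21.6 → market B is larger by $9.6.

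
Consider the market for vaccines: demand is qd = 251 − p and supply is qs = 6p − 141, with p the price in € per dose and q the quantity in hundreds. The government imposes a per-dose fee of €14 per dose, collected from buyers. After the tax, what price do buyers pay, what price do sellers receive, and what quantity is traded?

Before the tax: set 251 − p = 6p − 141 → p* = €56, q* = 195.
With the tax collected from buyers, demand (in seller-price terms) shifts: qd = 251 − (p + 14).
Solving gives q = 183 with buyers paying €68 and sellers receiving €54 (the €14 wedge).

Buyers pay €68; sellers receive €54; quantity = 183.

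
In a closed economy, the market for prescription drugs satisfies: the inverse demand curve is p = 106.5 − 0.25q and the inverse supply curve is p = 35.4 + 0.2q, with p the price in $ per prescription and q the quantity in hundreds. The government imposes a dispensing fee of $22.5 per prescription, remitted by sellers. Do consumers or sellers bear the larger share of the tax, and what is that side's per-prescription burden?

Consumers bear the larger share: $12.5 per prescription.

Inverting to q(p) form: qd = 426 − 4p; qs = 5p − 177.
Without the tax, 426 − 4p = 5p − 177 gives 9p = 603, so p* = $67 and q* = 158.
With the tax collected from sellers, supply shifts: qs = 5(p − 22.5) − 177.
New equilibrium: consumers pay $79.5, sellers receive $57, q = 108. (Wedge: pb − ps = 22.5.)
Per-prescription burden: consumers $12.5, sellers $10.
Consumers take the larger share because demand is less price-elastic here (demand slope 4 vs supply slope 5).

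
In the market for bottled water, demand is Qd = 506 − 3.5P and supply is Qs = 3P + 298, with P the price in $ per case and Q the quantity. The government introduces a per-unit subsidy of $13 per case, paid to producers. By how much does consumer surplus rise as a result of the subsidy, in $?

Before the subsidy: set 506 − 3.5P = 3P + 298 → P* = $32, Q* = 394.
With a per-unit subsidy paid to producers, each receives P + 13 per unit sold, so supply becomes Qs = 3(P + 13) + 298.
Solving gives Q = 415 with consumers paying $26 and producers receiving $39 (the $13 wedge).
ΔCS is the trapezoid between Q = 415 and Q = 394 of height $6: ½ · (394 + 415) · 6 = $2427.

Consumer surplus rises by $2427.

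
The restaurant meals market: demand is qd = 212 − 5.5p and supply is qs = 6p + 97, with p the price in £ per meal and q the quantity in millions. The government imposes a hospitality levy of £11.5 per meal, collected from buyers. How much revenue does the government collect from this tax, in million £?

Tax revenue = £1426 million.

Without the tax, 212 − 5.5p = 6p + 97 gives 11.5p = 115, so p* = £10 and q* = 157.
With the tax collected from buyers, demand (in seller-price terms) shifts: qd = 212 − 5.5(p + 11.5).
Solving gives q = 124 with buyers paying £16 and suppliers receiving £4.5 (the £11.5 wedge).
Revenue = t · Q = 11.5 · 124 = £1426.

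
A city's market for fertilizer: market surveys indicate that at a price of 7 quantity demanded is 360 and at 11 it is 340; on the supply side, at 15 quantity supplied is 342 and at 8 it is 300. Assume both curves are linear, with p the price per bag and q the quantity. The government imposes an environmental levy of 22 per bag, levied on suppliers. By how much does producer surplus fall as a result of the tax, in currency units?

Producer surplus falls by 3000.

Demand slope: (340 − 360)/(11 − 7) = -5, so qd = 395 − 5p.
Supply slope: (300 − 342)/(8 − 15) = 6, so qs = 6p + 252.
Before the tax: set 395 − 5p = 6p + 252 → p* = 13, q* = 330.
With the tax collected from suppliers, supply shifts: qs = 6(p − 22) + 252.
New equilibrium: buyers pay 25, suppliers receive 3, q = 270. (Wedge: pb − ps = 22.)
ΔPS is the trapezoid between Q = 270 and Q = 330 of height 10: ½ · (330 + 270) · 10 = 3000.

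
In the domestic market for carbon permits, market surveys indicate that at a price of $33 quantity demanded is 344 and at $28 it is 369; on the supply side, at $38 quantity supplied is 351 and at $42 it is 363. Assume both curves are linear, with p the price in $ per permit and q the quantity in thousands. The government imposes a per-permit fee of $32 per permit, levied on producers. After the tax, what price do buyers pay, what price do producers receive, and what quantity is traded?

Demand slope: (369 − 344)/(28 − 33) = -5, so qd = 509 − 5p.
Supply slope: (363 − 351)/(42 − 38) = 3, so qs = 3p + 237.
Before the tax: set 509 − 5p = 3p + 237 → p* = $34, q* = 339.
With the tax collected from producers, supply shifts: qs = 3(p − 32) + 237.
Solving gives q = 279 with buyers paying $46 and producers receiving $14 (the $32 wedge).
The less price-elastic side of the market bears the larger share of a per-unit tax.

Buyers pay $46; producers receive $14; quantity = 279.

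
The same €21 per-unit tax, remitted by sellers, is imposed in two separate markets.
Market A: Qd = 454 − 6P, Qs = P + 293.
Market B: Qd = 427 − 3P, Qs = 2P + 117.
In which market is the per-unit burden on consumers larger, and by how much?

Market B, by €5.4.

Market A: pre-tax P* = €23, Q* = 316; post-tax Q = 298; per-unit burden on consumers = €3.
Market B: pre-tax P* = €62, Q* = 241; post-tax Q = 215.8; per-unit burden on consumers = €8.4.
Difference: €3 vs €8.4 → market B is larger by €5.4.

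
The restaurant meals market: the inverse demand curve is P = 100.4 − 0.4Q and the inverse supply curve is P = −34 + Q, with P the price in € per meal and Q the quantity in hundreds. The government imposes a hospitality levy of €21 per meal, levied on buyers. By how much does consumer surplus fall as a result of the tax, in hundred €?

Rewrite in direct form: Qd = 251 − 2.5P and Qs = P + 34.
Before the tax: set 251 − 2.5P = P + 34 → P* = €62, Q* = 96.
With the tax collected from buyers, demand (in seller-price terms) shifts: Qd = 251 − 2.5(P + 21).
Solving gives Q = 81 with buyers paying €68 and sellers receiving €47 (the €21 wedge).
ΔCS is the trapezoid between Q = 81 and Q = 96 of height €6: ½ · (96 + 81) · 6 = €531.

Consumer surplus falls by €531 hundred.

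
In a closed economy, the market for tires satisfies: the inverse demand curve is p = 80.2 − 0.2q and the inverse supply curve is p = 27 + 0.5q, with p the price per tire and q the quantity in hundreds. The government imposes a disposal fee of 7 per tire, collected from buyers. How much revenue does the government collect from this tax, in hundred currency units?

Tax revenue = 462 hundred.

Inverting to q(p) form: qd = 401 − 5p; qs = 2p − 54.
Without the tax, 401 − 5p = 2p − 54 gives 7p = 455, so p* = 65 and q* = 76.
With the tax collected from buyers, demand (in seller-price terms) shifts: qd = 401 − 5(p + 7).
Solving gives q = 66 with buyers paying 67 and suppliers receiving 60 (the 7 wedge).
Revenue = t · Q = 7 · 66 = 462.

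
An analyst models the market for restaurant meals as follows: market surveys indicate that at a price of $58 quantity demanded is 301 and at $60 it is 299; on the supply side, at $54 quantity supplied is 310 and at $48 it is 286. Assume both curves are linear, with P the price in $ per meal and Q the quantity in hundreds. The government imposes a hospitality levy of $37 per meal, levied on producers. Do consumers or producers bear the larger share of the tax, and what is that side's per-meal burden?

Consumers bear the larger share: $29.6 per meal.

Demand slope: (299 − 301)/(60 − 58) = -1, so Qd = 359 − P.
Supply slope: (286 − 310)/(48 − 54) = 4, so Qs = 4P + 94.
Before the tax: set 359 − P = 4P + 94 → P* = $53, Q* = 306.
With the tax collected from producers, supply shifts: Qs = 4(P − 37) + 94.
Solving gives Q = 276.4 with consumers paying $82.6 and producers receiving $45.6 (the $37 wedge).
Per-meal burden: consumers $29.6, producers $7.4.
Consumers take the larger share because demand is less price-elastic here (demand slope 1 vs supply slope 4).
The less price-elastic side of the market bears the larger share of a per-unit tax.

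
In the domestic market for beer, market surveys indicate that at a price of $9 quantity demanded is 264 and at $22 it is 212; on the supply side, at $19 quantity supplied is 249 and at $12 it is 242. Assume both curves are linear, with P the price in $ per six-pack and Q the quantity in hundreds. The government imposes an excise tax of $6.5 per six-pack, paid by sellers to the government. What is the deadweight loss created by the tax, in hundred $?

Deadweight loss = $16.9 hundred.

Demand slope: (212 − 264)/(22 − 9) = -4, so Qd = 300 − 4P.
Supply slope: (242 − 249)/(12 − 19) = 1, so Qs = P + 230.
Before the tax: set 300 − 4P = P + 230 → P* = $14, Q* = 244.
With the tax collected from sellers, supply shifts: Qs = (P − 6.5) + 230.
Solving gives Q = 238.8 with consumers paying $15.3 and sellers receiving $8.8 (the $6.5 wedge).
Quantity falls by |ΔQ| = |244 − 238.8| = 5.2.
DWL = ½ · t · |ΔQ| = ½ · 6.5 · 5.2 = $16.9.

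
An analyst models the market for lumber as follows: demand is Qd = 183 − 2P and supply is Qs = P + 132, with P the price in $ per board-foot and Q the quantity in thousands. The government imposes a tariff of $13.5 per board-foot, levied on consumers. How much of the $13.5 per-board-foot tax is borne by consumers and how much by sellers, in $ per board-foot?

Consumers bear $4.5 per board-foot; sellers bear $9 per board-foot.

Before the tax: set 183 − 2P = P + 132 → P* = $17, Q* = 149.
With the tax collected from consumers, demand (in seller-price terms) shifts: Qd = 183 − 2(P + 13.5).
Solving gives Q = 140 with consumers paying $21.5 and sellers receiving $8 (the $13.5 wedge).
Burden on consumers: $4.5; on sellers: $9. (They sum to $13.5.)
The less price-elastic side of the market bears the larger share of a per-unit tax.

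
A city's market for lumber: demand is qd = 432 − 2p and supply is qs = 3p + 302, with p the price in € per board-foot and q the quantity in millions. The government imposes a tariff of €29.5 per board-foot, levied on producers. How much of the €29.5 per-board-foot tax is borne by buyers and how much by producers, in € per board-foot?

Buyers bear €17.7 per board-foot; producers bear €11.8 per board-foot.

Before the tax: set 432 − 2p = 3p + 302 → p* = €26, q* = 380.
With the tax collected from producers, supply shifts: qs = 3(p − 29.5) + 302.
New equilibrium: buyers pay €43.7, producers receive €14.2, q = 344.6. (Wedge: pb − ps = 29.5.)
Burden on buyers: €17.7; on producers: €11.8. (They sum to €29.5.)
The less price-elastic side of the market bears the larger share of a per-unit tax.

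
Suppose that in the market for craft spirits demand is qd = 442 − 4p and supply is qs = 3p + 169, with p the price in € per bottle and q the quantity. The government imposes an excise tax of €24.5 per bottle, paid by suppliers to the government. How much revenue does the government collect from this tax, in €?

Tax revenue = €5978.

Without the tax, 442 − 4p = 3p + 169 gives 7p = 273, so p* = €39 and q* = 286.
With the tax collected from suppliers, supply shifts: qs = 3(p − 24.5) + 169.
Solving gives q = 244 with consumers paying €49.5 and suppliers receiving €25 (the €24.5 wedge).
Revenue = t · Q = 24.5 · 244 = €5978.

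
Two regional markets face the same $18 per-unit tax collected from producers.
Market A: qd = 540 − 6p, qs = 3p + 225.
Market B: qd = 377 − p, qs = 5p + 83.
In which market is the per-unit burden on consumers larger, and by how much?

Market A: pre-tax p* = $35, q* = 330; post-tax q = 294; per-unit burden on consumers = $6.
Market B: pre-tax p* = $49, q* = 328; post-tax q = 313; per-unit burden on consumers = $15.
Difference: $6 vs $15 → market B is larger by $9.

Market B, by $9.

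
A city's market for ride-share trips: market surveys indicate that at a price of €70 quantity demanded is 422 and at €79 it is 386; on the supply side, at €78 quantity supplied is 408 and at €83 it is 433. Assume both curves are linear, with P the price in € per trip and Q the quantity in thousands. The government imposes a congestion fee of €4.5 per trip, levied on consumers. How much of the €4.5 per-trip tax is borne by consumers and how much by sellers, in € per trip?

Demand slope: (386 − 422)/(79 − 70) = -4, so Qd = 702 − 4P.
Supply slope: (433 − 408)/(83 − 78) = 5, so Qs = 5P + 18.
Without the tax, 702 − 4P = 5P + 18 gives 9P = 684, so P* = €76 and Q* = 398.
With the tax collected from consumers, demand (in seller-price terms) shifts: Qd = 702 − 4(P + 4.5).
Solving gives Q = 388 with consumers paying €78.5 and sellers receiving €74 (the €4.5 wedge).
Burden on consumers: €2.5; on sellers: €2. (They sum to €4.5.)
The less price-elastic side of the market bears the larger share of a per-unit tax.

Consumers bear €2.5 per trip; sellers bear €2 per trip.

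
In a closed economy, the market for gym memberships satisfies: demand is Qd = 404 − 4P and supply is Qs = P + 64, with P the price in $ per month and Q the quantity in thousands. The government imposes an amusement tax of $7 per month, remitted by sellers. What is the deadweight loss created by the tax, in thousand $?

Deadweight loss = $19.6 thousand.

Before the tax: set 404 − 4P = P + 64 → P* = $68, Q* = 132.
With the tax collected from sellers, supply shifts: Qs = (P − 7) + 64.
Solving gives Q = 126.4 with consumers paying $69.4 and sellers receiving $62.4 (the $7 wedge).
Quantity falls by |ΔQ| = |132 − 126.4| = 5.6.
DWL = ½ · t · |ΔQ| = ½ · 7 · 5.6 = $19.6.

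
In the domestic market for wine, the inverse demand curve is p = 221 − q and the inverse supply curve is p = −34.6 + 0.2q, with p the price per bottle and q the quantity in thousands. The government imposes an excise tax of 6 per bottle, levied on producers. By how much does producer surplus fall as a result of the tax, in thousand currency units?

Rewrite in direct form: qd = 221 − p and qs = 5p + 173.
Before the tax: set 221 − p = 5p + 173 → p* = 8, q* = 213.
With the tax collected from producers, supply shifts: qs = 5(p − 6) + 173.
Solving gives q = 208 with consumers paying 13 and producers receiving 7 (the 6 wedge).
ΔPS is the trapezoid between Q = 208 and Q = 213 of height 1: ½ · (213 + 208) · 1 = 210.5.

Producer surplus falls by 210.5 thousand.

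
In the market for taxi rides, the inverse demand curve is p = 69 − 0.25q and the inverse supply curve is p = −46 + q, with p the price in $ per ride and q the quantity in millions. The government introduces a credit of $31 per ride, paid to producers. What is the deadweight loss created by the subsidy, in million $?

Rewrite in direct form: qd = 276 − 4p and qs = p + 46.
Without the subsidy, 276 − 4p = p + 46 gives 5p = 230, so p* = $46 and q* = 92.
With a per-unit subsidy paid to producers, each receives p + 31 per unit sold, so supply becomes qs = (p + 31) + 46.
New equilibrium: buyers pay $39.8, producers receive $70.8, q = 116.8. (Wedge: pb − ps = −31.)
Quantity rises by |ΔQ| = |92 − 116.8| = 24.8.
DWL = ½ · t · |ΔQ| = ½ · 31 · 24.8 = $384.4.

Deadweight loss = $384.4 million.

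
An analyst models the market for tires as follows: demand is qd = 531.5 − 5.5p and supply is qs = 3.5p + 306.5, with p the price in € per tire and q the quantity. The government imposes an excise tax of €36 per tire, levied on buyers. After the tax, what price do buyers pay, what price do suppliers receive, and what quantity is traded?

Without the tax, 531.5 − 5.5p = 3.5p + 306.5 gives 9p = 225, so p* = €25 and q* = 394.
With the tax collected from buyers, demand (in seller-price terms) shifts: qd = 531.5 − 5.5(p + 36).
New equilibrium: buyers pay €39, suppliers receive €3, q = 317. (Wedge: pb − ps = 36.)

Buyers pay €39; suppliers receive €3; quantity = 317.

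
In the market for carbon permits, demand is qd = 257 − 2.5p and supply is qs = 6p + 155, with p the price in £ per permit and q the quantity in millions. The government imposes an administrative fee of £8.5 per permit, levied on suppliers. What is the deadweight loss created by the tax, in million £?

Without the tax, 257 − 2.5p = 6p + 155 gives 8.5p = 102, so p* = £12 and q* = 227.
With the tax collected from suppliers, supply shifts: qs = 6(p − 8.5) + 155.
Solving gives q = 212 with consumers paying £18 and suppliers receiving £9.5 (the £8.5 wedge).
Quantity falls by |ΔQ| = |227 − 212| = 15.
DWL = ½ · t · |ΔQ| = ½ · 8.5 · 15 = £63.75.

Deadweight loss = £63.75 million.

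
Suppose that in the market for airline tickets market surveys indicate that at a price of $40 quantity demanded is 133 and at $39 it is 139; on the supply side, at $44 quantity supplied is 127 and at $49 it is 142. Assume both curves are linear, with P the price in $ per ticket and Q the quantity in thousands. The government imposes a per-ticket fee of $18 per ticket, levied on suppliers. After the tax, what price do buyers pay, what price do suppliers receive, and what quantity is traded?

Buyers pay $48; suppliers receive $30; quantity = 85.

Demand slope: (139 − 133)/(39 − 40) = -6, so Qd = 373 − 6P.
Supply slope: (142 − 127)/(49 − 44) = 3, so Qs = 3P − 5.
Without the tax, 373 − 6P = 3P − 5 gives 9P = 378, so P* = $42 and Q* = 121.
With the tax collected from suppliers, supply shifts: Qs = 3(P − 18) − 5.
New equilibrium: buyers pay $48, suppliers receive $30, Q = 85. (Wedge: Pb − Ps = 18.)
The less price-elastic side of the market bears the larger share of a per-unit tax.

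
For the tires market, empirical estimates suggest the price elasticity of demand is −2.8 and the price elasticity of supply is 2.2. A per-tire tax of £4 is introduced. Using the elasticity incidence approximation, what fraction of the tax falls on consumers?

Incidence ratio: consumers' share ≈ εs / (εs + |εd|) = 2.2 / (2.2 + 2.8) = 0.44.
Supply is the less elastic side, so consumers bear the smaller share.

Consumers' share ≈ 0.44.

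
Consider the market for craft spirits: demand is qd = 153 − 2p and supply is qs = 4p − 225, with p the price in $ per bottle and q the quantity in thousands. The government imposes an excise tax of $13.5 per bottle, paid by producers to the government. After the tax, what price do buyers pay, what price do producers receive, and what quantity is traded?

Buyers pay $72; producers receive $58.5; quantity = 9.

Before the tax: set 153 − 2p = 4p − 225 → p* = $63, q* = 27.
With the tax collected from producers, supply shifts: qs = 4(p − 13.5) − 225.
Solving gives q = 9 with buyers paying $72 and producers receiving $58.5 (the $13.5 wedge).
The less price-elastic side of the market bears the larger share of a per-unit tax.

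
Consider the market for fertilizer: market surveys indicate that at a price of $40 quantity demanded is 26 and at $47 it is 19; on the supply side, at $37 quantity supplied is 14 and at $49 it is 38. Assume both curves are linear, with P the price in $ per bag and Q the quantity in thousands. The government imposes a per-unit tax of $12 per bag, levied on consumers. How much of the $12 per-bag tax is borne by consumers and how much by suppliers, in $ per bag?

Demand slope: (19 − 26)/(47 − 40) = -1, so Qd = 66 − P.
Supply slope: (38 − 14)/(49 − 37) = 2, so Qs = 2P − 60.
Without the tax, 66 − P = 2P − 60 gives 3P = 126, so P* = $42 and Q* = 24.
With the tax collected from consumers, demand (in seller-price terms) shifts: Qd = 66 − (P + 12).
Solving gives Q = 16 with consumers paying $50 and suppliers receiving $38 (the $12 wedge).
Burden on consumers: $8; on suppliers: $4. (They sum to $12.)

Consumers bear $8 per bag; suppliers bear $4 per bag.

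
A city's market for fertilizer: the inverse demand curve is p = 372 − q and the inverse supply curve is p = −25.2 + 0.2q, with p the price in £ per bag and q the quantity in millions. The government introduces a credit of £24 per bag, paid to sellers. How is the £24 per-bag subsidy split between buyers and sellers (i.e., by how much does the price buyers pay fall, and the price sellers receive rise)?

Buyers gain £20 per bag; sellers gain £4 per bag.

Rewrite in direct form: qd = 372 − p and qs = 5p + 126.
Without the subsidy, 372 − p = 5p + 126 gives 6p = 246, so p* = £41 and q* = 331.
With a per-unit subsidy paid to sellers, each receives p + 24 per unit sold, so supply becomes qs = 5(p + 24) + 126.
Solving gives q = 351 with buyers paying £21 and sellers receiving £45 (the £24 wedge).
Gain to buyers: £20; to sellers: £4. (They sum to £24.)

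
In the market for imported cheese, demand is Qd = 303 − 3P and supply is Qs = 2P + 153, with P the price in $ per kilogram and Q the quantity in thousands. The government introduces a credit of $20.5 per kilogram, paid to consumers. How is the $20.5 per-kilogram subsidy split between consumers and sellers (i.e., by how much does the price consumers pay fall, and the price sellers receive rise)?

Consumers gain $8.2 per kilogram; sellers gain $12.3 per kilogram.

Without the subsidy, 303 − 3P = 2P + 153 gives 5P = 150, so P* = $30 and Q* = 213.
With a per-unit subsidy paid to consumers, each effectively pays P − 20.5, so demand becomes Qd = 303 − 3(P − 20.5).
New equilibrium: consumers pay $21.8, sellers receive $42.3, Q = 237.6. (Wedge: Pb − Ps = −20.5.)
Gain to consumers: $8.2; to sellers: $12.3. (They sum to $20.5.)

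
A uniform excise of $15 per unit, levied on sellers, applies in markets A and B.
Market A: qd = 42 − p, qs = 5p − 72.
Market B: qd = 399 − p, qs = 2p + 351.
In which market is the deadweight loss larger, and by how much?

Market A, by $18.75.

Market A: pre-tax p* = $19, q* = 23; post-tax q = 10.5; deadweight loss = $93.75.
Market B: pre-tax p* = $16, q* = 383; post-tax q = 373; deadweight loss = $75.
Difference: $93.75 vs $75 → market A is larger by $18.75.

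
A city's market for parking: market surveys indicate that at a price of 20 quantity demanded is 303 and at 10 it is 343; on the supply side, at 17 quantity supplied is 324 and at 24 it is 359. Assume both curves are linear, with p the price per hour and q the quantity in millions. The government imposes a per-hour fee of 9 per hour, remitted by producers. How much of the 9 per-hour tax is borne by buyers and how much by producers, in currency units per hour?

Buyers bear 5 per hour; producers bear 4 per hour.

Demand slope: (343 − 303)/(10 − 20) = -4, so qd = 383 − 4p.
Supply slope: (359 − 324)/(24 − 17) = 5, so qs = 5p + 239.
Without the tax, 383 − 4p = 5p + 239 gives 9p = 144, so p* = 16 and q* = 319.
With the tax collected from producers, supply shifts: qs = 5(p − 9) + 239.
New equilibrium: buyers pay 21, producers receive 12, q = 299. (Wedge: pb − ps = 9.)
Burden on buyers: 5; on producers: 4. (They sum to 9.)
The less price-elastic side of the market bears the larger share of a per-unit tax.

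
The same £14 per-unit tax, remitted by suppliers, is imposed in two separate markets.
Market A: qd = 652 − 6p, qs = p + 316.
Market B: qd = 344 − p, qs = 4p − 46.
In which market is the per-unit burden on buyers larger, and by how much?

Market A: pre-tax p* = £48, q* = 364; post-tax q = 352; per-unit burden on buyers = £2.
Market B: pre-tax p* = £78, q* = 266; post-tax q = 254.8; per-unit burden on buyers = £11.2.
Difference: £2 vs £11.2 → market B is larger by £9.2.

Market B, by £9.2.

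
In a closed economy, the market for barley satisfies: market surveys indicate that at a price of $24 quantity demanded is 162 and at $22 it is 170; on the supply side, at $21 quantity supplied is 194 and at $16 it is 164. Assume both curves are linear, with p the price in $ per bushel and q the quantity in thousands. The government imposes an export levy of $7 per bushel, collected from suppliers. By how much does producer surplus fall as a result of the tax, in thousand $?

Demand slope: (170 − 162)/(22 − 24) = -4, so qd = 258 − 4p.
Supply slope: (164 − 194)/(16 − 21) = 6, so qs = 6p + 68.
Before the tax: set 258 − 4p = 6p + 68 → p* = $19, q* = 182.
With the tax collected from suppliers, supply shifts: qs = 6(p − 7) + 68.
Solving gives q = 165.2 with consumers paying $23.2 and suppliers receiving $16.2 (the $7 wedge).
ΔPS is the trapezoid between Q = 165.2 and Q = 182 of height $2.8: ½ · (182 + 165.2) · 2.8 = $486.08.

Producer surplus falls by $486.08 thousand.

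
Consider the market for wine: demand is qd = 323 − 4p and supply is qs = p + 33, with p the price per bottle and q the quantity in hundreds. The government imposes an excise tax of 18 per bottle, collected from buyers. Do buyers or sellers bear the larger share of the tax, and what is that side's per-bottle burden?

Sellers bear the larger share: 14.4 per bottle.

Before the tax: set 323 − 4p = p + 33 → p* = 58, q* = 91.
With the tax collected from buyers, demand (in seller-price terms) shifts: qd = 323 − 4(p + 18).
Solving gives q = 76.6 with buyers paying 61.6 and sellers receiving 43.6 (the 18 wedge).
Per-bottle burden: buyers 3.6, sellers 14.4.
Sellers take the larger share because supply is less price-elastic here (demand slope 4 vs supply slope 1).
The less price-elastic side of the market bears the larger share of a per-unit tax.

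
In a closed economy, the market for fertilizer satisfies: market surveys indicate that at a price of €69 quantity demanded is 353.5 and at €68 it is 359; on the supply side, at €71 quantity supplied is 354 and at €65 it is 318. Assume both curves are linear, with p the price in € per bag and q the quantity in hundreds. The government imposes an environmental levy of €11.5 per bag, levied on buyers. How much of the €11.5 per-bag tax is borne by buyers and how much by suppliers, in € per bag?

Buyers bear €6 per bag; suppliers bear €5.5 per bag.

Demand slope: (359 − 353.5)/(68 − 69) = -5.5, so qd = 733 − 5.5p.
Supply slope: (318 − 354)/(65 − 71) = 6, so qs = 6p − 72.
Without the tax, 733 − 5.5p = 6p − 72 gives 11.5p = 805, so p* = €70 and q* = 348.
With the tax collected from buyers, demand (in seller-price terms) shifts: qd = 733 − 5.5(p + 11.5).
New equilibrium: buyers pay €76, suppliers receive €64.5, q = 315. (Wedge: pb − ps = 11.5.)
Burden on buyers: €6; on suppliers: €5.5. (They sum to €11.5.)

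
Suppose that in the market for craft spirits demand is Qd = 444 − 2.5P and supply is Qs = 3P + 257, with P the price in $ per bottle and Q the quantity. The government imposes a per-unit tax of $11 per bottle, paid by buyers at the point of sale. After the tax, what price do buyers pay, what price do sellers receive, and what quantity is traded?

Buyers pay $40; sellers receive $29; quantity = 344.

Without the tax, 444 − 2.5P = 3P + 257 gives 5.5P = 187, so P* = $34 and Q* = 359.
With the tax collected from buyers, demand (in seller-price terms) shifts: Qd = 444 − 2.5(P + 11).
Solving gives Q = 344 with buyers paying $40 and sellers receiving $29 (the $11 wedge).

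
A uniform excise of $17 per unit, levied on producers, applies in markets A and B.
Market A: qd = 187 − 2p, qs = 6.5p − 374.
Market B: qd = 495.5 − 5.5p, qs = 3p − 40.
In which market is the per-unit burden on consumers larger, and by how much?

Market A: pre-tax p* = $66, q* = 55; post-tax q = 29; per-unit burden on consumers = $13.
Market B: pre-tax p* = $63, q* = 149; post-tax q = 116; per-unit burden on consumers = $6.
Difference: $13 vs $6 → market A is larger by $7.

Market A, by $7.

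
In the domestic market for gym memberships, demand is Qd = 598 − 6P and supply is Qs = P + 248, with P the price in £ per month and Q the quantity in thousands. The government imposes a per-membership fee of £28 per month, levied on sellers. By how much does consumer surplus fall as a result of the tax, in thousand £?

Consumer surplus falls by £1144 thousand.

Without the tax, 598 − 6P = P + 248 gives 7P = 350, so P* = £50 and Q* = 298.
With the tax collected from sellers, supply shifts: Qs = (P − 28) + 248.
New equilibrium: consumers pay £54, sellers receive £26, Q = 274. (Wedge: Pb − Ps = 28.)
ΔCS is the trapezoid between Q = 274 and Q = 298 of height £4: ½ · (298 + 274) · 4 = £1144.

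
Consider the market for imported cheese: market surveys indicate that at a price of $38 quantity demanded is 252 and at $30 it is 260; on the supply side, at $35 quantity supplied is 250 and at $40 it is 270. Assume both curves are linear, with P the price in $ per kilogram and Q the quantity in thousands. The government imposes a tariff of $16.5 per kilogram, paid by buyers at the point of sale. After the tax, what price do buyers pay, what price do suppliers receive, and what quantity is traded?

Demand slope: (260 − 252)/(30 − 38) = -1, so Qd = 290 − P.
Supply slope: (270 − 250)/(40 − 35) = 4, so Qs = 4P + 110.
Without the tax, 290 − P = 4P + 110 gives 5P = 180, so P* = $36 and Q* = 254.
With the tax collected from buyers, demand (in seller-price terms) shifts: Qd = 290 − (P + 16.5).
Solving gives Q = 240.8 with buyers paying $49.2 and suppliers receiving $32.7 (the $16.5 wedge).

Buyers pay $49.2; suppliers receive $32.7; quantity = 240.8.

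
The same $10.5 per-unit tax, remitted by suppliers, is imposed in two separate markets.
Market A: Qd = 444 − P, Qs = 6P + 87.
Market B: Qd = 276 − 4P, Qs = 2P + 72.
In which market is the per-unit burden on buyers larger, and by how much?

Market A, by $5.5.

Market A: pre-tax P* = $51, Q* = 393; post-tax Q = 384; per-unit burden on buyers = $9.
Market B: pre-tax P* = $34, Q* = 140; post-tax Q = 126; per-unit burden on buyers = $3.5.
Difference: $9 vs $3.5 → market A is larger by $5.5.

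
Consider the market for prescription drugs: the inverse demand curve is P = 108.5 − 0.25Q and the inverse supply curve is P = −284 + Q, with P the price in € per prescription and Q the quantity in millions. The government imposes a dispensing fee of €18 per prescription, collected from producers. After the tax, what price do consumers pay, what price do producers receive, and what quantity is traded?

Inverting to Q(P) form: Qd = 434 − 4P; Qs = P + 284.
Without the tax, 434 − 4P = P + 284 gives 5P = 150, so P* = €30 and Q* = 314.
With the tax collected from producers, supply shifts: Qs = (P − 18) + 284.
New equilibrium: consumers pay €33.6, producers receive €15.6, Q = 299.6. (Wedge: Pb − Ps = 18.)

Consumers pay €33.6; producers receive €15.6; quantity = 299.6.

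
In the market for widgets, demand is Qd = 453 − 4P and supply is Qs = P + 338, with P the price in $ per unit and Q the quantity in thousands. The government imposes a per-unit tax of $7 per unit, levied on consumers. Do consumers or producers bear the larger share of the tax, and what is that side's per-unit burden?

Producers bear the larger share: $5.6 per unit.

Without the tax, 453 − 4P = P + 338 gives 5P = 115, so P* = $23 and Q* = 361.
With the tax collected from consumers, demand (in seller-price terms) shifts: Qd = 453 − 4(P + 7).
New equilibrium: consumers pay $24.4, producers receive $17.4, Q = 355.4. (Wedge: Pb − Ps = 7.)
Per-unit burden: consumers $1.4, producers $5.6.
Producers take the larger share because supply is less price-elastic here (demand slope 4 vs supply slope 1).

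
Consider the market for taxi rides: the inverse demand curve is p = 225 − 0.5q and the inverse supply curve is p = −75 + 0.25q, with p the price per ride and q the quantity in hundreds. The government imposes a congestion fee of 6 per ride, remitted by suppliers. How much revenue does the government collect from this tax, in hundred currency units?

Tax revenue = 2352 hundred.

Inverting to q(p) form: qd = 450 − 2p; qs = 4p + 300.
Before the tax: set 450 − 2p = 4p + 300 → p* = 25, q* = 400.
With the tax collected from suppliers, supply shifts: qs = 4(p − 6) + 300.
Solving gives q = 392 with consumers paying 29 and suppliers receiving 23 (the 6 wedge).
Revenue = t · Q = 6 · 392 = 2352.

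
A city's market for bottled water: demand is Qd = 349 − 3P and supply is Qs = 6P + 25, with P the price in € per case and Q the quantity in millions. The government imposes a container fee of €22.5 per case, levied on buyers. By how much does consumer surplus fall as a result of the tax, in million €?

Without the tax, 349 − 3P = 6P + 25 gives 9P = 324, so P* = €36 and Q* = 241.
With the tax collected from buyers, demand (in seller-price terms) shifts: Qd = 349 − 3(P + 22.5).
Solving gives Q = 196 with buyers paying €51 and producers receiving €28.5 (the €22.5 wedge).
ΔCS is the trapezoid between Q = 196 and Q = 241 of height €15: ½ · (241 + 196) · 15 = €3277.5.

Consumer surplus falls by €3277.5 million.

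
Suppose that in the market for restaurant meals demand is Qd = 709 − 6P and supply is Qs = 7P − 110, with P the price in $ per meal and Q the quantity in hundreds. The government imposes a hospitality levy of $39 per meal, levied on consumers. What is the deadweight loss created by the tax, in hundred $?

Deadweight loss = $2457 hundred.

Without the tax, 709 − 6P = 7P − 110 gives 13P = 819, so P* = $63 and Q* = 331.
With the tax collected from consumers, demand (in seller-price terms) shifts: Qd = 709 − 6(P + 39).
New equilibrium: consumers pay $84, suppliers receive $45, Q = 205. (Wedge: Pb − Ps = 39.)
Quantity falls by |ΔQ| = |331 − 205| = 126.
DWL = ½ · t · |ΔQ| = ½ · 39 · 126 = $2457.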